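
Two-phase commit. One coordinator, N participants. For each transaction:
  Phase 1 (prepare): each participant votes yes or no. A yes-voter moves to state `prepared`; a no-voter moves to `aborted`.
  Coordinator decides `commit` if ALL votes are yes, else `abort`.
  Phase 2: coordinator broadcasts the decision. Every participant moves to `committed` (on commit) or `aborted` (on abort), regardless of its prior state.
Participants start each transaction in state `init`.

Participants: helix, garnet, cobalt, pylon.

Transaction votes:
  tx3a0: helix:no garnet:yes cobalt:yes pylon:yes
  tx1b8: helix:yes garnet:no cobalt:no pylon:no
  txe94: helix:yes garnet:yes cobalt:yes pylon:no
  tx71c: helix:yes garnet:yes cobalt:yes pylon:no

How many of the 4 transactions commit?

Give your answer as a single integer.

tx3a0: no from helix -> abort (commits=0)
tx1b8: no from garnet, cobalt, pylon -> abort (commits=0)
txe94: no from pylon -> abort (commits=0)
tx71c: no from pylon -> abort (commits=0)

Answer: 0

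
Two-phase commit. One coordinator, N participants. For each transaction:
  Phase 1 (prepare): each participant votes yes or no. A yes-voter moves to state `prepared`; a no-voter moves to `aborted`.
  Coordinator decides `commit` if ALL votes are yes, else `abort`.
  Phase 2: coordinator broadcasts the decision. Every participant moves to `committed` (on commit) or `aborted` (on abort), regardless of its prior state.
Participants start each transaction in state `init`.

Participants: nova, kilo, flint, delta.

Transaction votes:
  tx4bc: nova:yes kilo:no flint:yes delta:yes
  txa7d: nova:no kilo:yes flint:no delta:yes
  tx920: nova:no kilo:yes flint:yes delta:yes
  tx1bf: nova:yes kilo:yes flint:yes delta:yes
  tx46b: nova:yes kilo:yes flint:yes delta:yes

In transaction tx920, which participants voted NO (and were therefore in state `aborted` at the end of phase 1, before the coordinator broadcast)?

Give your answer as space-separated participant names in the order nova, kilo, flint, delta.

Txn tx920 phase 1: nova no -> aborted; kilo yes -> prepared; flint yes -> prepared; delta yes -> prepared

Answer: nova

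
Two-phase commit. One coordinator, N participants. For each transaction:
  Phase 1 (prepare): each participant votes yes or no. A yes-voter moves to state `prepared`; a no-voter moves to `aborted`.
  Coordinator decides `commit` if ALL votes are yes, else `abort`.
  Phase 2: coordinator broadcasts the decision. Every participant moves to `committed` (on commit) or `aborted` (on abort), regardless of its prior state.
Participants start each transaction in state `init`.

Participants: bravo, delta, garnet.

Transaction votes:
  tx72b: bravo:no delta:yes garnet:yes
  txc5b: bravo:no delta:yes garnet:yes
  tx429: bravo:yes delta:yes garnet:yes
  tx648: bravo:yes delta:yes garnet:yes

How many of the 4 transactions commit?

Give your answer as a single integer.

Answer: 2

Derivation:
tx72b: no from bravo -> abort (commits=0)
txc5b: no from bravo -> abort (commits=0)
tx429: all yes -> commit (commits=1)
tx648: all yes -> commit (commits=2)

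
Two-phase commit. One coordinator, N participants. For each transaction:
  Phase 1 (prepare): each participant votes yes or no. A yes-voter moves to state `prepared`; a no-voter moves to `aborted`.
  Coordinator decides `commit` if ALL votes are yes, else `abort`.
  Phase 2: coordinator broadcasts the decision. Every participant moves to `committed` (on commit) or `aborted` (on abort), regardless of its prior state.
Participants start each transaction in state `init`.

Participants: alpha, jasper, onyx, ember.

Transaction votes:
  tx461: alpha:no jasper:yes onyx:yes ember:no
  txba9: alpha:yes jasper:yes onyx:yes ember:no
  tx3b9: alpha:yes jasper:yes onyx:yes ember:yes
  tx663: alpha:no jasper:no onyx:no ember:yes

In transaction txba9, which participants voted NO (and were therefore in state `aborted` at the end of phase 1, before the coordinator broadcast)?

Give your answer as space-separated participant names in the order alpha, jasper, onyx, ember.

Txn txba9 phase 1: alpha yes -> prepared; jasper yes -> prepared; onyx yes -> prepared; ember no -> aborted

Answer: ember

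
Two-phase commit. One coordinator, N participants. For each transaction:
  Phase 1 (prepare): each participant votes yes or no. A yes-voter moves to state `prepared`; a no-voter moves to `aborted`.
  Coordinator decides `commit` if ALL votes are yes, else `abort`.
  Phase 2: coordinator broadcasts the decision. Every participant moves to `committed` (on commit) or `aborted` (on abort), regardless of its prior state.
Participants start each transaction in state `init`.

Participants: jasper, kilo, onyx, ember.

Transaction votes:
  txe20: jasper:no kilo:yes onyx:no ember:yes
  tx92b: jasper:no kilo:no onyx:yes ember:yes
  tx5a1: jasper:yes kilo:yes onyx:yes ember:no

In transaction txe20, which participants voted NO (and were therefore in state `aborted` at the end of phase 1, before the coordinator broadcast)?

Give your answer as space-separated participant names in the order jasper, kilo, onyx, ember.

Txn txe20 phase 1: jasper no -> aborted; kilo yes -> prepared; onyx no -> aborted; ember yes -> prepared

Answer: jasper onyx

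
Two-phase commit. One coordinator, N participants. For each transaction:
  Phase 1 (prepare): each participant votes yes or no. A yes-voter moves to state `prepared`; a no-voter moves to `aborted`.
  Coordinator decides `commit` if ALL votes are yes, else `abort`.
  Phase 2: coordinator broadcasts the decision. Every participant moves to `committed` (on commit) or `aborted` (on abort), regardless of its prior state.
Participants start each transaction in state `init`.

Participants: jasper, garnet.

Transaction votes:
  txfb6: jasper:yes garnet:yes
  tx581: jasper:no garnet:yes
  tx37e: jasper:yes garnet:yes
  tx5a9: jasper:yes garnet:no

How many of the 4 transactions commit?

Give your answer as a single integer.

Answer: 2

Derivation:
txfb6: all yes -> commit (commits=1)
tx581: no from jasper -> abort (commits=1)
tx37e: all yes -> commit (commits=2)
tx5a9: no from garnet -> abort (commits=2)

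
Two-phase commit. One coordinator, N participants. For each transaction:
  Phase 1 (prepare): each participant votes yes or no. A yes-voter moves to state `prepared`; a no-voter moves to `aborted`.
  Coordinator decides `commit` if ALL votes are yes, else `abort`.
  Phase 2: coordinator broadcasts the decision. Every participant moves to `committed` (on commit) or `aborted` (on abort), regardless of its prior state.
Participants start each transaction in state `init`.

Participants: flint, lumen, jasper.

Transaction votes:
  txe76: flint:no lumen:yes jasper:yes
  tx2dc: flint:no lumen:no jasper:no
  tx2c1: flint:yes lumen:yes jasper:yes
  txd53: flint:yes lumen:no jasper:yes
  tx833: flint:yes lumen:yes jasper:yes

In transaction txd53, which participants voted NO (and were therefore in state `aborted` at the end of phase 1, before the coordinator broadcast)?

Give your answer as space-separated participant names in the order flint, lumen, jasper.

Txn txd53 phase 1: flint yes -> prepared; lumen no -> aborted; jasper yes -> prepared

Answer: lumen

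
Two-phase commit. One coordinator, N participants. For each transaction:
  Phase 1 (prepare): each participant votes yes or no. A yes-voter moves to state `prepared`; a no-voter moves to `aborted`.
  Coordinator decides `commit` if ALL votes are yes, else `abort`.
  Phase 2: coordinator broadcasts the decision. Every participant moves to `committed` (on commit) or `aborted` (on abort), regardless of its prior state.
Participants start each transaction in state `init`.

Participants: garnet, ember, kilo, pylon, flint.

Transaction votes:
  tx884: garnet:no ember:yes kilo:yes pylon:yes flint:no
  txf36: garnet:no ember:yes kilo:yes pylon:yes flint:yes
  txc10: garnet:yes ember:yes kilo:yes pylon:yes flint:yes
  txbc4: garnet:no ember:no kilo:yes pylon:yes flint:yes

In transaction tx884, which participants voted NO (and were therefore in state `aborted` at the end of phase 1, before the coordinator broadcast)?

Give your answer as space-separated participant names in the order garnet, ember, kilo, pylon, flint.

Answer: garnet flint

Derivation:
Txn tx884 phase 1: garnet no -> aborted; ember yes -> prepared; kilo yes -> prepared; pylon yes -> prepared; flint no -> aborted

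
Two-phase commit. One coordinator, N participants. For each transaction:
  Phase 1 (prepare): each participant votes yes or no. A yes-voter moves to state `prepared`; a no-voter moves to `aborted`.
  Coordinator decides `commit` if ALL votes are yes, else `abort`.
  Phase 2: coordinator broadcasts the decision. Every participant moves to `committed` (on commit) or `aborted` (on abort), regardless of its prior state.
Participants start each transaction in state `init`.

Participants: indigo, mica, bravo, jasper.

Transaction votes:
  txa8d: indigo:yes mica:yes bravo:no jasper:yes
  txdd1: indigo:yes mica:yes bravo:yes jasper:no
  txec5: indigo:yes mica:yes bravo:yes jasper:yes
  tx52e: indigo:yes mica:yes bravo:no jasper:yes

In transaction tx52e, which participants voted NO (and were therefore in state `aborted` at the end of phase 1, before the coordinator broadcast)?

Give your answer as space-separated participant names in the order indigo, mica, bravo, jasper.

Answer: bravo

Derivation:
Txn tx52e phase 1: indigo yes -> prepared; mica yes -> prepared; bravo no -> aborted; jasper yes -> prepared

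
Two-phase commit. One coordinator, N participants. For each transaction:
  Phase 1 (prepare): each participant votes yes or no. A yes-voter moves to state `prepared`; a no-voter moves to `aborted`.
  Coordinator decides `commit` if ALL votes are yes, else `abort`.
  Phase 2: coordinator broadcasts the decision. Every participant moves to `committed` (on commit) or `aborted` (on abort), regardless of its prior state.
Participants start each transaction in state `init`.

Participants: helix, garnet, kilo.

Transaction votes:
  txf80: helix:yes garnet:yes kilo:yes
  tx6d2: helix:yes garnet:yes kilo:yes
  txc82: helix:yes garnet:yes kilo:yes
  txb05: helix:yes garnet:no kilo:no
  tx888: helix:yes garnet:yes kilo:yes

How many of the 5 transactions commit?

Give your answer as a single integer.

Answer: 4

Derivation:
txf80: all yes -> commit (commits=1)
tx6d2: all yes -> commit (commits=2)
txc82: all yes -> commit (commits=3)
txb05: no from garnet, kilo -> abort (commits=3)
tx888: all yes -> commit (commits=4)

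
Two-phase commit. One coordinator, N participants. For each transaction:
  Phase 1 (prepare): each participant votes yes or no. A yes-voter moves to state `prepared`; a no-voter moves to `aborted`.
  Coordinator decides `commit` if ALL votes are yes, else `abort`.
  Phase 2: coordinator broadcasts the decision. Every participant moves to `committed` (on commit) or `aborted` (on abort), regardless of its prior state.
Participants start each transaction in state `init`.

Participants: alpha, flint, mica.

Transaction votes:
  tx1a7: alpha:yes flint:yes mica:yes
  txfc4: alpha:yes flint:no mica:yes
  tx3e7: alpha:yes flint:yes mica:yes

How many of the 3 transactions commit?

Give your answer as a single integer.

Answer: 2

Derivation:
tx1a7: all yes -> commit (commits=1)
txfc4: no from flint -> abort (commits=1)
tx3e7: all yes -> commit (commits=2)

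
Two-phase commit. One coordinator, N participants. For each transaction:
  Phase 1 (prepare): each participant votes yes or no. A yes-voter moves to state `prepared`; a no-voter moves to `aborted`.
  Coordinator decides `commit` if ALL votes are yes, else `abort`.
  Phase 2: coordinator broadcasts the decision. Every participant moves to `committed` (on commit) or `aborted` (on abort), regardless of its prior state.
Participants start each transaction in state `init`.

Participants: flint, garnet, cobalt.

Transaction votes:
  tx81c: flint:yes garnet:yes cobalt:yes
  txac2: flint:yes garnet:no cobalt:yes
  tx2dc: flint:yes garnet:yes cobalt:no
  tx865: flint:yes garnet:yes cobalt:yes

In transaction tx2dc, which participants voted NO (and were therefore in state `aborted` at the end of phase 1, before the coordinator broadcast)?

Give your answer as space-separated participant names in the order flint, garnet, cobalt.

Txn tx2dc phase 1: flint yes -> prepared; garnet yes -> prepared; cobalt no -> aborted

Answer: cobalt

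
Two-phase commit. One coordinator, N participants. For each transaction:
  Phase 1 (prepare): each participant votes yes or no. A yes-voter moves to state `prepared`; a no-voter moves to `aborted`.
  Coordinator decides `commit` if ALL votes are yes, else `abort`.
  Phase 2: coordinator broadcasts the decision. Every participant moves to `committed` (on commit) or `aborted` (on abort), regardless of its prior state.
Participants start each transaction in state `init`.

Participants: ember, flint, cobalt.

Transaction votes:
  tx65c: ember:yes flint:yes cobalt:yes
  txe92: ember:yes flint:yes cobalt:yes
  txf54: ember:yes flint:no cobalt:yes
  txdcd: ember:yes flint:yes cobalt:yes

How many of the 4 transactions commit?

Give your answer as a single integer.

tx65c: all yes -> commit (commits=1)
txe92: all yes -> commit (commits=2)
txf54: no from flint -> abort (commits=2)
txdcd: all yes -> commit (commits=3)

Answer: 3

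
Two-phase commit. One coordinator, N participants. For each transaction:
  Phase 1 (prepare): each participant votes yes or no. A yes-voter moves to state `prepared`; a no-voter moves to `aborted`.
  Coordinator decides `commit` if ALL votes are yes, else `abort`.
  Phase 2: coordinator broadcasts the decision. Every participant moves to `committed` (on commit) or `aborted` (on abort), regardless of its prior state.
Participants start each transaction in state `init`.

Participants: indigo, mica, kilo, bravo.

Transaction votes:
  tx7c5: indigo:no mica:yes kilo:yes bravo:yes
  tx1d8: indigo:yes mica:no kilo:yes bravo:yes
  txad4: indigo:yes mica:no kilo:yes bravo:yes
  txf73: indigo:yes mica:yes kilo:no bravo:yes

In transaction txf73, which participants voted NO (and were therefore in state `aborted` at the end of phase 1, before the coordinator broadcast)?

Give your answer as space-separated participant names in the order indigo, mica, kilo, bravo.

Txn txf73 phase 1: indigo yes -> prepared; mica yes -> prepared; kilo no -> aborted; bravo yes -> prepared

Answer: kilo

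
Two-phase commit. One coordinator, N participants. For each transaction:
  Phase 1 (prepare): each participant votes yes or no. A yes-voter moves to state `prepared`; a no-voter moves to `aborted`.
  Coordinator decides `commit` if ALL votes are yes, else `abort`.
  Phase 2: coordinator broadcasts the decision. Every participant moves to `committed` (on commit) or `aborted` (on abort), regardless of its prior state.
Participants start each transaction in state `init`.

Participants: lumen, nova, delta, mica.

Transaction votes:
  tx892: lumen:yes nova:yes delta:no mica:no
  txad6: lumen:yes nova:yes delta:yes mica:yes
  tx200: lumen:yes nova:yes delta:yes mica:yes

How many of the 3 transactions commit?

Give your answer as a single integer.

Answer: 2

Derivation:
tx892: no from delta, mica -> abort (commits=0)
txad6: all yes -> commit (commits=1)
tx200: all yes -> commit (commits=2)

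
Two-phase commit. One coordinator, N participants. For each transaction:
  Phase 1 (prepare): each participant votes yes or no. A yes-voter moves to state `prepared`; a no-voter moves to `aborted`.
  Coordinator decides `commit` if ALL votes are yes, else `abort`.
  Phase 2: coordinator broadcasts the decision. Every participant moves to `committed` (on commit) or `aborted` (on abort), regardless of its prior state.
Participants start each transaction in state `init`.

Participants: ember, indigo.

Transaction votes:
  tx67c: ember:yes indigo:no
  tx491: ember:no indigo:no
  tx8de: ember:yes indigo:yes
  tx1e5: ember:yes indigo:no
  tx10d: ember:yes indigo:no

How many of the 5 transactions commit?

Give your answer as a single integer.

Answer: 1

Derivation:
tx67c: no from indigo -> abort (commits=0)
tx491: no from ember, indigo -> abort (commits=0)
tx8de: all yes -> commit (commits=1)
tx1e5: no from indigo -> abort (commits=1)
tx10d: no from indigo -> abort (commits=1)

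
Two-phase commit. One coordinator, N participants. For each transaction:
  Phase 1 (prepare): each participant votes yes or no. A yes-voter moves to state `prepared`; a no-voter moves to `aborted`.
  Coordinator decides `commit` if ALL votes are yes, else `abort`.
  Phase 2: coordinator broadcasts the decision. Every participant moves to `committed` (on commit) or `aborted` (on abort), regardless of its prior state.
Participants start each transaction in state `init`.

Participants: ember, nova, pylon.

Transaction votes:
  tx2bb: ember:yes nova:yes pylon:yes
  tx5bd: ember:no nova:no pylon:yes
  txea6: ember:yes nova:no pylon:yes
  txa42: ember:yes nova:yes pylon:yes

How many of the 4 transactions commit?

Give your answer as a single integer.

Answer: 2

Derivation:
tx2bb: all yes -> commit (commits=1)
tx5bd: no from ember, nova -> abort (commits=1)
txea6: no from nova -> abort (commits=1)
txa42: all yes -> commit (commits=2)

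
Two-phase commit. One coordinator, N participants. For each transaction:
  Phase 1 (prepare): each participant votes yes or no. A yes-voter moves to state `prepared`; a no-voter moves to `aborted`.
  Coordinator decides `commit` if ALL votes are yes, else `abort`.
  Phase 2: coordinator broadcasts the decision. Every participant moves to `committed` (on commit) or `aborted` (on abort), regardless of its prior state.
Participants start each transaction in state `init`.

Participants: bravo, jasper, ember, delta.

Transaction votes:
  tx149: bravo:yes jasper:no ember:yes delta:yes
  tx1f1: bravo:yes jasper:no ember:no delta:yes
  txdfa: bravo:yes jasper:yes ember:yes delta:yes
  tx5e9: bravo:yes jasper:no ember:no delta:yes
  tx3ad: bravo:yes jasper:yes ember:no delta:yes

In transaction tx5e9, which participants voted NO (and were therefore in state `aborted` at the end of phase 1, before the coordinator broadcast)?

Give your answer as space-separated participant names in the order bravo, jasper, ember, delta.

Answer: jasper ember

Derivation:
Txn tx5e9 phase 1: bravo yes -> prepared; jasper no -> aborted; ember no -> aborted; delta yes -> prepared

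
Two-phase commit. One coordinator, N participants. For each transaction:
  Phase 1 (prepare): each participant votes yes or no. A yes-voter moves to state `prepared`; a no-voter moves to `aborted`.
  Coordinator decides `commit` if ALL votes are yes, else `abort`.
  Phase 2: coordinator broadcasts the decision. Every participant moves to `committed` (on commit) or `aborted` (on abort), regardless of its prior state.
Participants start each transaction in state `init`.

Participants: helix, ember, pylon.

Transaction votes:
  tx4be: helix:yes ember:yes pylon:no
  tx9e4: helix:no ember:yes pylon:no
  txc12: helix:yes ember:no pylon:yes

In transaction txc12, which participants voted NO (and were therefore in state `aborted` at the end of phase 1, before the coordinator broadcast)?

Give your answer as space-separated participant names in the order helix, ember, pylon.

Answer: ember

Derivation:
Txn txc12 phase 1: helix yes -> prepared; ember no -> aborted; pylon yes -> prepared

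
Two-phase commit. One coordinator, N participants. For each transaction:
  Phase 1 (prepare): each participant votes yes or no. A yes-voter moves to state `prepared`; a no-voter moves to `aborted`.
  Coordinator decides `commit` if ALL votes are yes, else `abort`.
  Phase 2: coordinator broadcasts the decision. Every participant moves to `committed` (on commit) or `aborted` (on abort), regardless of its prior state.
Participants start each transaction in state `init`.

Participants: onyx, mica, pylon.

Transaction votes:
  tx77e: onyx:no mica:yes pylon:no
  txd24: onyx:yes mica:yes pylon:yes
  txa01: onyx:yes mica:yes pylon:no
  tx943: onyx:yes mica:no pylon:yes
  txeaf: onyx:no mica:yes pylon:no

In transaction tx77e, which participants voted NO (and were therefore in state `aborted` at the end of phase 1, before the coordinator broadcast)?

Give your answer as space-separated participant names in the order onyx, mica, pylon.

Answer: onyx pylon

Derivation:
Txn tx77e phase 1: onyx no -> aborted; mica yes -> prepared; pylon no -> aborted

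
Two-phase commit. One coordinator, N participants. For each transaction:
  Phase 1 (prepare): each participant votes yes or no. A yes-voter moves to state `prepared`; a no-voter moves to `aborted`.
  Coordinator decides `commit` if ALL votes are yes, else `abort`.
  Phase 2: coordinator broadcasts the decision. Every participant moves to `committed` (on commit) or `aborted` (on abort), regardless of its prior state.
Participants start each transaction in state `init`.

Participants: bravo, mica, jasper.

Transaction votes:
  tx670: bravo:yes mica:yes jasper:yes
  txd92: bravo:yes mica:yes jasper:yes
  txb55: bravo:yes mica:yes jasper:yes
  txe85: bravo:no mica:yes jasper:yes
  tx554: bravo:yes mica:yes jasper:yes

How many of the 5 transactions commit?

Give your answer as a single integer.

Answer: 4

Derivation:
tx670: all yes -> commit (commits=1)
txd92: all yes -> commit (commits=2)
txb55: all yes -> commit (commits=3)
txe85: no from bravo -> abort (commits=3)
tx554: all yes -> commit (commits=4)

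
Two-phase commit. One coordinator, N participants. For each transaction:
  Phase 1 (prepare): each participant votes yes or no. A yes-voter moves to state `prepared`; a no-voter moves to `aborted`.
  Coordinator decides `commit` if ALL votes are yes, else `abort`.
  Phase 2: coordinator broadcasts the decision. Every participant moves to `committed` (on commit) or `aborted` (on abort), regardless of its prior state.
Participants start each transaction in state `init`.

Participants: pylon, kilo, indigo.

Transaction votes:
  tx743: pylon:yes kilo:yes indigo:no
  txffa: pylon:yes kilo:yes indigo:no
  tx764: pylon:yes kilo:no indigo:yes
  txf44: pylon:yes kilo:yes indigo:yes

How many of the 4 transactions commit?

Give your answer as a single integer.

Answer: 1

Derivation:
tx743: no from indigo -> abort (commits=0)
txffa: no from indigo -> abort (commits=0)
tx764: no from kilo -> abort (commits=0)
txf44: all yes -> commit (commits=1)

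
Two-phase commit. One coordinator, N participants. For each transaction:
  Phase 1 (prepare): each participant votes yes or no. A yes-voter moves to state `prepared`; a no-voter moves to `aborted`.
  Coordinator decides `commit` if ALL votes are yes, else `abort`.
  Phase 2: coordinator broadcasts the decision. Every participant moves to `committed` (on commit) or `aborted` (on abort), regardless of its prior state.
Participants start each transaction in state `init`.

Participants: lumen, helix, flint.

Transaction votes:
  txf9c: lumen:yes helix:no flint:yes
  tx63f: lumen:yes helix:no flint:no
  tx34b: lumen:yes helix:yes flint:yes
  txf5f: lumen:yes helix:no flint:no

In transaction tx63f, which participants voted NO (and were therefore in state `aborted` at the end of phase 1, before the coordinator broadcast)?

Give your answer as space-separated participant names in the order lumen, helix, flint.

Txn tx63f phase 1: lumen yes -> prepared; helix no -> aborted; flint no -> aborted

Answer: helix flint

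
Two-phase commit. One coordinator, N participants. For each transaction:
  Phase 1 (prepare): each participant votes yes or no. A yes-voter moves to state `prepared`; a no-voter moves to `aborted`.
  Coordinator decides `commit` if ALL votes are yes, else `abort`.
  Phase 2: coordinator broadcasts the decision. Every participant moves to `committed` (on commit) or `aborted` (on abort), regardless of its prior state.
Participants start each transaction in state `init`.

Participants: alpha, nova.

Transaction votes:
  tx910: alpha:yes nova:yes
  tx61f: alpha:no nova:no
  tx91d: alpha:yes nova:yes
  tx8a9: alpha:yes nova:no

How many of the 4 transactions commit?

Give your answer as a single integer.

Answer: 2

Derivation:
tx910: all yes -> commit (commits=1)
tx61f: no from alpha, nova -> abort (commits=1)
tx91d: all yes -> commit (commits=2)
tx8a9: no from nova -> abort (commits=2)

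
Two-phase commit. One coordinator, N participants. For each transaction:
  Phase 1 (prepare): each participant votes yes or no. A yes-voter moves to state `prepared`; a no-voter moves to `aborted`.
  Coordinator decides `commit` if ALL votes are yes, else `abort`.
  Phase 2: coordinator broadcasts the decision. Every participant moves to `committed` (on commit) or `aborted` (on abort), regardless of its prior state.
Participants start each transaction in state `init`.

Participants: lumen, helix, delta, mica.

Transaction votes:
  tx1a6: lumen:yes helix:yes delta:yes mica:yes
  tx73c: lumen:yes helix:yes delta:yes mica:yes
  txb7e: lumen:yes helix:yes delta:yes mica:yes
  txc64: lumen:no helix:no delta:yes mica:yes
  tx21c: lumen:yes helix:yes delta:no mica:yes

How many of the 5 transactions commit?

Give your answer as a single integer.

tx1a6: all yes -> commit (commits=1)
tx73c: all yes -> commit (commits=2)
txb7e: all yes -> commit (commits=3)
txc64: no from lumen, helix -> abort (commits=3)
tx21c: no from delta -> abort (commits=3)

Answer: 3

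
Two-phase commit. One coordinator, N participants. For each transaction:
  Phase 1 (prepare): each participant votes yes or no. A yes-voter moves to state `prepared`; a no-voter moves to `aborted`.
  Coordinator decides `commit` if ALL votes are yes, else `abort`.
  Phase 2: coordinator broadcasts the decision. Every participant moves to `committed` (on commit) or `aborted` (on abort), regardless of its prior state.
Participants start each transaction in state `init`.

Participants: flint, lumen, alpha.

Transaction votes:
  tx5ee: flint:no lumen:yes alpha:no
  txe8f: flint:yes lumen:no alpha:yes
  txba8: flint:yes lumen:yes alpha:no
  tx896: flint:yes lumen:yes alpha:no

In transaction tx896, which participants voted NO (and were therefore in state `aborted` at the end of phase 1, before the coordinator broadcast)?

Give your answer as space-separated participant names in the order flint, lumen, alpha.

Answer: alpha

Derivation:
Txn tx896 phase 1: flint yes -> prepared; lumen yes -> prepared; alpha no -> aborted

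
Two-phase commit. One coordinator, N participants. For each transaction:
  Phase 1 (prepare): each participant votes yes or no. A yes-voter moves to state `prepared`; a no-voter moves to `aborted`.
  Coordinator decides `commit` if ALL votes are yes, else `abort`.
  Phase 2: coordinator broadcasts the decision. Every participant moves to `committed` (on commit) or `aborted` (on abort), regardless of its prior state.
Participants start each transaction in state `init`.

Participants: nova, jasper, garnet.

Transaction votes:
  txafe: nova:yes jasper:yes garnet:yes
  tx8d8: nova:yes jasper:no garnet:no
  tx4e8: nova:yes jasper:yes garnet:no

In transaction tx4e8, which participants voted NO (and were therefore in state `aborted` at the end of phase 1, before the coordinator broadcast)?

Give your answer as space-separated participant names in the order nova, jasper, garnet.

Answer: garnet

Derivation:
Txn tx4e8 phase 1: nova yes -> prepared; jasper yes -> prepared; garnet no -> aborted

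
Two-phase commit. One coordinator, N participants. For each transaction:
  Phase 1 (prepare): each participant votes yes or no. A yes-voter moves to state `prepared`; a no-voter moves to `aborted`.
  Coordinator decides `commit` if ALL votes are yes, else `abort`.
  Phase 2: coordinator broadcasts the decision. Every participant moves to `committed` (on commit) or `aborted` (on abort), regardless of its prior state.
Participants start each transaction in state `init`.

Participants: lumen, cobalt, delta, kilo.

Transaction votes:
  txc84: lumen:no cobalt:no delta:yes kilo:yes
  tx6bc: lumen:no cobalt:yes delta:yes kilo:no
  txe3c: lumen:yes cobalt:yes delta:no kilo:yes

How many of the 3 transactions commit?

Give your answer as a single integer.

Answer: 0

Derivation:
txc84: no from lumen, cobalt -> abort (commits=0)
tx6bc: no from lumen, kilo -> abort (commits=0)
txe3c: no from delta -> abort (commits=0)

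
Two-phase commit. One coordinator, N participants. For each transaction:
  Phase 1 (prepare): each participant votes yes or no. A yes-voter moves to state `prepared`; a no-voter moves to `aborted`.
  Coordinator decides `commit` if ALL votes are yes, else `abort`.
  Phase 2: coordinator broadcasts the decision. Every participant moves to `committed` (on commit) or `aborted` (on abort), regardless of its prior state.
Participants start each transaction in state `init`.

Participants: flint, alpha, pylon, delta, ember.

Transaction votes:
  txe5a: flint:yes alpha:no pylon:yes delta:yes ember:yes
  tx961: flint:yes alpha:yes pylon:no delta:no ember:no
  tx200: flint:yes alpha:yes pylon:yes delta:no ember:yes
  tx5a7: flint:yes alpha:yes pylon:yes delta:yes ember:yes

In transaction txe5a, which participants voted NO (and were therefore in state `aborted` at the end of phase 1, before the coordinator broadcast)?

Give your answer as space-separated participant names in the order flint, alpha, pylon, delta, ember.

Answer: alpha

Derivation:
Txn txe5a phase 1: flint yes -> prepared; alpha no -> aborted; pylon yes -> prepared; delta yes -> prepared; ember yes -> prepared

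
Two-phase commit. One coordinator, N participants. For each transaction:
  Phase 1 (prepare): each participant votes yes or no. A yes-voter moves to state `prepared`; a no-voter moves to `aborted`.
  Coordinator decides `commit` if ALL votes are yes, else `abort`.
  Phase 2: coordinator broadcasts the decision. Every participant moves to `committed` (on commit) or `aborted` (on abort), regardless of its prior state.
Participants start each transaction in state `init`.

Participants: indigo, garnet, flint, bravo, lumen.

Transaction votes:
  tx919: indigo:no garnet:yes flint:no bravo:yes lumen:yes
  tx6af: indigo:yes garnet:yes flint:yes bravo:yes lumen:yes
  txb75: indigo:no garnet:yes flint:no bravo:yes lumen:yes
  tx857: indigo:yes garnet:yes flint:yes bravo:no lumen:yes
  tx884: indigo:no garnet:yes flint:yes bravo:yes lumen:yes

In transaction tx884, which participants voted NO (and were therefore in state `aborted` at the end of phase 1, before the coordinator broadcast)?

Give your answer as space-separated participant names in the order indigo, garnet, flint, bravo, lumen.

Txn tx884 phase 1: indigo no -> aborted; garnet yes -> prepared; flint yes -> prepared; bravo yes -> prepared; lumen yes -> prepared

Answer: indigo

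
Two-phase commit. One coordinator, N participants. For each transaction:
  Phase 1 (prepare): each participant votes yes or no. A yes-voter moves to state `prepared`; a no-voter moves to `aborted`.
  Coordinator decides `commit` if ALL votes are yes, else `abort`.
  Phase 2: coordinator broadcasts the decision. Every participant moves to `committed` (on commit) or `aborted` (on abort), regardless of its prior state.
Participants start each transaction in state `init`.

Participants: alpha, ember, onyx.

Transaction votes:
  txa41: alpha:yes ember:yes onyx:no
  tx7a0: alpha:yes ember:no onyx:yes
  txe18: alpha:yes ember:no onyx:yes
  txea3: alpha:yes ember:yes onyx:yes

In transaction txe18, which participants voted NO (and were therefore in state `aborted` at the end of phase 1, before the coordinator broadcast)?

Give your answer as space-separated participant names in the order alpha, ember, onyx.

Txn txe18 phase 1: alpha yes -> prepared; ember no -> aborted; onyx yes -> prepared

Answer: ember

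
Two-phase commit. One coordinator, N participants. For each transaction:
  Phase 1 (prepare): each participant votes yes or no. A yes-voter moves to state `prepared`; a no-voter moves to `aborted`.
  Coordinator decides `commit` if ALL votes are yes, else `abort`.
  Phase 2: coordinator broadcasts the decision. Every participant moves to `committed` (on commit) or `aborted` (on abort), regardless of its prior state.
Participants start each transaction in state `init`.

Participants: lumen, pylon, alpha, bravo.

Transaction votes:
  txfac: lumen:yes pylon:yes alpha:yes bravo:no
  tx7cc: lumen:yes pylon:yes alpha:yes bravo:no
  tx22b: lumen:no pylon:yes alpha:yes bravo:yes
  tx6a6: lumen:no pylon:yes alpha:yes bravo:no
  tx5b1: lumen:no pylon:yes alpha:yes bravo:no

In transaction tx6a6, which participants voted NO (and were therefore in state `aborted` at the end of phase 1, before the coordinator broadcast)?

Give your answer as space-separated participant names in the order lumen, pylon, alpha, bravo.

Txn tx6a6 phase 1: lumen no -> aborted; pylon yes -> prepared; alpha yes -> prepared; bravo no -> aborted

Answer: lumen bravo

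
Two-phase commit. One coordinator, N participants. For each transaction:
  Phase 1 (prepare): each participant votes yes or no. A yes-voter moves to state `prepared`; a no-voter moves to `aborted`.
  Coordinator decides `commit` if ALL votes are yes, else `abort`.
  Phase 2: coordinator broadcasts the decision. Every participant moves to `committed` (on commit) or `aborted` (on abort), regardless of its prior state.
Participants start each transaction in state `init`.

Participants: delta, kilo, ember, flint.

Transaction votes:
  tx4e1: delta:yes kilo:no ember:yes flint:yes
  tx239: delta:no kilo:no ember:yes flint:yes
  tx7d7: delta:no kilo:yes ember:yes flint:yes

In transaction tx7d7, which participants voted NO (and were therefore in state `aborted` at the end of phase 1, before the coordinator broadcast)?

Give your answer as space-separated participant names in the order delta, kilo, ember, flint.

Txn tx7d7 phase 1: delta no -> aborted; kilo yes -> prepared; ember yes -> prepared; flint yes -> prepared

Answer: delta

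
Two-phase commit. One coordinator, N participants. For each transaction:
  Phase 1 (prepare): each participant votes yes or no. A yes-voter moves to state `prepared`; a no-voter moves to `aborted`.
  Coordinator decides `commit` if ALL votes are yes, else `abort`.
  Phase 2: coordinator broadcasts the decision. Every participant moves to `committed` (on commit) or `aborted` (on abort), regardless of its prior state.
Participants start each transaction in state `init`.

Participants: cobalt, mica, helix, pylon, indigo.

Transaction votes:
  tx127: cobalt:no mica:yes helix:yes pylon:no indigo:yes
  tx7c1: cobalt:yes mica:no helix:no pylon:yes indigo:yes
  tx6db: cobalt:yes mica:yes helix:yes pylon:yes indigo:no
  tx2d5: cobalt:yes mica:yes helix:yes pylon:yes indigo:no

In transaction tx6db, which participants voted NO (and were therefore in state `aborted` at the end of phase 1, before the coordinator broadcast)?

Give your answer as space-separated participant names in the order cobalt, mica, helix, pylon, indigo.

Txn tx6db phase 1: cobalt yes -> prepared; mica yes -> prepared; helix yes -> prepared; pylon yes -> prepared; indigo no -> aborted

Answer: indigo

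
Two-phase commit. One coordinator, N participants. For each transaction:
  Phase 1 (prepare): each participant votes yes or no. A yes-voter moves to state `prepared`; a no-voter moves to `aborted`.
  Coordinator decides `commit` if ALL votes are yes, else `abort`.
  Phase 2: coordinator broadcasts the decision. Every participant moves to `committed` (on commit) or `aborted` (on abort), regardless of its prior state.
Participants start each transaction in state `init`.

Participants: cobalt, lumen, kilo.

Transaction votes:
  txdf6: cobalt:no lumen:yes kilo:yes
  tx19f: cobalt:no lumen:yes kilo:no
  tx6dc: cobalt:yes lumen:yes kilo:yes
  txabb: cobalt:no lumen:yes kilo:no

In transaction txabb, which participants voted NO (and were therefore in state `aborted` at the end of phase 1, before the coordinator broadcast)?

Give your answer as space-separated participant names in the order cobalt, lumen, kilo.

Answer: cobalt kilo

Derivation:
Txn txabb phase 1: cobalt no -> aborted; lumen yes -> prepared; kilo no -> aborted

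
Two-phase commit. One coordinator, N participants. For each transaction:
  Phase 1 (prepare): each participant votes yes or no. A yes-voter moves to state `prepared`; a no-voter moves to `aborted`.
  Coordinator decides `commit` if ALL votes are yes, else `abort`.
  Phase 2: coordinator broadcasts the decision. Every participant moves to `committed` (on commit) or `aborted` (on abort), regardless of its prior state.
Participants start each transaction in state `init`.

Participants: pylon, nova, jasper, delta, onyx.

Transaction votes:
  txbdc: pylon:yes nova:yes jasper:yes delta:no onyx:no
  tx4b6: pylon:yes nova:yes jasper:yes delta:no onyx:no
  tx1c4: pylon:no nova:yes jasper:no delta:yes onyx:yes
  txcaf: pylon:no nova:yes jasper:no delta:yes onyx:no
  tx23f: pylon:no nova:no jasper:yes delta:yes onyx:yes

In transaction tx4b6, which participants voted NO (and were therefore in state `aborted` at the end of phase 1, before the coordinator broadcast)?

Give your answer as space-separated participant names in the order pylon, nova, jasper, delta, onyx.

Txn tx4b6 phase 1: pylon yes -> prepared; nova yes -> prepared; jasper yes -> prepared; delta no -> aborted; onyx no -> aborted

Answer: delta onyx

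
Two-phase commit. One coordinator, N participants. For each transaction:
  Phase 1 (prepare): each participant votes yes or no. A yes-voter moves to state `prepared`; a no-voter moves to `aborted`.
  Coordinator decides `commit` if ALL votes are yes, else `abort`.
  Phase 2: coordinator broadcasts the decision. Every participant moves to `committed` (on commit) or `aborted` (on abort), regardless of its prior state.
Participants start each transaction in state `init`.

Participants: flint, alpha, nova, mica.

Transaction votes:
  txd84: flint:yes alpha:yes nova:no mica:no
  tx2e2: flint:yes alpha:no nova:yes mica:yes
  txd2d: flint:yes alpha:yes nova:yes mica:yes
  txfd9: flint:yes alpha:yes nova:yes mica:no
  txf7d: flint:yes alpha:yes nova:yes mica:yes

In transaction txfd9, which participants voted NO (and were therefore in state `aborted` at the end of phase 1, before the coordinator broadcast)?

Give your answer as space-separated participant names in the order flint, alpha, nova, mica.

Answer: mica

Derivation:
Txn txfd9 phase 1: flint yes -> prepared; alpha yes -> prepared; nova yes -> prepared; mica no -> aborted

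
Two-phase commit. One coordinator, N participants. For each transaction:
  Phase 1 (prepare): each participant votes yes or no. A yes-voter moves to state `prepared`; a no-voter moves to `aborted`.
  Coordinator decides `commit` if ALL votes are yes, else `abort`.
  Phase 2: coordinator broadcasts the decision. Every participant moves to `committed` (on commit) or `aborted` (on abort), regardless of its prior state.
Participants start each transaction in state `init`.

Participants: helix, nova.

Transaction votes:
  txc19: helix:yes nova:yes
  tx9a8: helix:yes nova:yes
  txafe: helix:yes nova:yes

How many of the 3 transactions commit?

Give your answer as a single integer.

txc19: all yes -> commit (commits=1)
tx9a8: all yes -> commit (commits=2)
txafe: all yes -> commit (commits=3)

Answer: 3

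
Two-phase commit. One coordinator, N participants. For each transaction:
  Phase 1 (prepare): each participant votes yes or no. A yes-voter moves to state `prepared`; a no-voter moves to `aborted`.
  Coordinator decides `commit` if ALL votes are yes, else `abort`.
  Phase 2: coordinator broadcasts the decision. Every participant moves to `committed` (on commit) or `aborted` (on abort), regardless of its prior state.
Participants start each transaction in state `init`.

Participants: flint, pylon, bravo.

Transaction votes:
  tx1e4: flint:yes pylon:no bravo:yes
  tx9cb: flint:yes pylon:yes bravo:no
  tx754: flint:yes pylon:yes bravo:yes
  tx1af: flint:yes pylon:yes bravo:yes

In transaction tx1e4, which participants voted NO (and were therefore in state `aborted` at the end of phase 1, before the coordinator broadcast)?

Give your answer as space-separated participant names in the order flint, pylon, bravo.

Answer: pylon

Derivation:
Txn tx1e4 phase 1: flint yes -> prepared; pylon no -> aborted; bravo yes -> prepared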